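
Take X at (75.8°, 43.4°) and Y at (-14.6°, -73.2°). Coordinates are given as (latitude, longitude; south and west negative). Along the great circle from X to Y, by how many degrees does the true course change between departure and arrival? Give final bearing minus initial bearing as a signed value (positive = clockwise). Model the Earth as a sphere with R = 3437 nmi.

-98.9°

Initial bearing θ₁ = atan2(sin Δλ cos φ₂, cos φ₁ sin φ₂ − sin φ₁ cos φ₂ cos Δλ) = 292.49°
Final bearing θ₂ = (initial bearing from the destination back to the start) + 180° = 193.55°
Δθ = θ₂ − θ₁ = -98.9°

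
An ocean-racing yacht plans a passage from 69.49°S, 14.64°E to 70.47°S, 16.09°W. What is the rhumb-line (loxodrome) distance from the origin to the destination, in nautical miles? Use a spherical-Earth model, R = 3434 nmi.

Δψ = ln[tan(π/4+φ₂/2)/tan(π/4+φ₁/2)] = -0.0500;  Δφ = -0.0171 rad,  Δλ = -0.5363 rad
q = Δφ/Δψ = 0.3423
d = R·√(Δφ² + q²Δλ²) = 3434·0.18437 = 633 nmi

633 nmi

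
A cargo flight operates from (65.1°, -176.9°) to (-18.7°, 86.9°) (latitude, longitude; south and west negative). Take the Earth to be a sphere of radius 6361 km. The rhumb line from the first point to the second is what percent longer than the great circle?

3.5%

Great circle: σ = 1.9112 rad → d_gc = Rσ = 12157.2 km
Rhumb: Δφ = -1.4626, Δλ = -1.6790, Δψ = -1.8429, q = Δφ/Δψ = 0.7936 → d_rh = R√(Δφ²+q²Δλ²) = 12585.6 km
Excess = (12585.6 − 12157.2) / 12157.2 = 428.4 / 12157.2 = 3.52% ≈ 3.5%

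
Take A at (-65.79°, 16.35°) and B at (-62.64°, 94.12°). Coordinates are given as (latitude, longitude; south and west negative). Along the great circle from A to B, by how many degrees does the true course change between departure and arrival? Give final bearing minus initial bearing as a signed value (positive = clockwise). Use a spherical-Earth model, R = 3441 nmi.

At departure: θ₁ = atan2(sin Δλ cos φ₂, cos φ₁ sin φ₂ − sin φ₁ cos φ₂ cos Δλ) = 121.52°
At arrival: θ₂ = atan2(sin Δλ cos φ₁, −cos φ₂ sin φ₁ + sin φ₂ cos φ₁ cos Δλ) = 49.52°
Δθ = θ₂ − θ₁ = -72.0°

-72.0°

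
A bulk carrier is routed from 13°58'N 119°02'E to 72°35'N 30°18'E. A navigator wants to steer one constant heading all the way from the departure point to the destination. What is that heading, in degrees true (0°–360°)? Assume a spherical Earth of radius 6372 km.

Meridional parts: M(φ₁)=+0.2462, M(φ₂)=+1.8762 → ΔM = +1.6300;  Δλ = -1.5487 rad
tan C = Δλ / ΔM = -0.9501 → C = 316.47°

316.5°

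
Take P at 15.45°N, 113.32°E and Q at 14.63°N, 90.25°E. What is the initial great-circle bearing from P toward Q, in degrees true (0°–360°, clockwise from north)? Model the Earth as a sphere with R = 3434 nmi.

N = sin Δλ·cos φ₂ = -0.3792;  D = cos φ₁ sin φ₂ − sin φ₁ cos φ₂ cos Δλ = +0.0063
initial course = atan2(N, D) = 270.95°

271.0°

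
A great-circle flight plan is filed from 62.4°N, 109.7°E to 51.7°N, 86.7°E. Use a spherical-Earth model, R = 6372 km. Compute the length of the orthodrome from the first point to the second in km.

1813 km

Haversine: a = sin²(Δφ/2)+cos φ₁ cos φ₂ sin²(Δλ/2) = 0.02011;  σ = 2·atan2(√a,√(1−a))
σ = 16.304° → d = Rσ = 6372·0.28456 = 1813 km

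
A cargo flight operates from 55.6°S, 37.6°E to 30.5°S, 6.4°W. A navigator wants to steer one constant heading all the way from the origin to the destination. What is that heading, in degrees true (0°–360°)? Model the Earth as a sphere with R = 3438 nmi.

308.6°

Meridional parts: M(φ₁)=-1.1726, M(φ₂)=-0.5594 → ΔM = +0.6132;  Δλ = -0.7679 rad
tan C = Δλ / ΔM = -1.2523 → C = 308.61°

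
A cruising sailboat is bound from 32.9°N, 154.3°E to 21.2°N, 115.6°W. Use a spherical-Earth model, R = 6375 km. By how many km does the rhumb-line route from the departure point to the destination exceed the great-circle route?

Great circle: cos σ = sin φ₁ sin φ₂ + cos φ₁ cos φ₂ cos Δλ,  σ = 1.3745 rad → d_gc = 8762.3 km
Rhumb line: Δψ = -0.2299, q = Δφ/Δψ = 0.8883, d_rh = R√(Δφ²+q²Δλ²) = 8999.3 km
Excess = 8999.3 − 8762.3 = 237.0 ≈ 237 km

237 km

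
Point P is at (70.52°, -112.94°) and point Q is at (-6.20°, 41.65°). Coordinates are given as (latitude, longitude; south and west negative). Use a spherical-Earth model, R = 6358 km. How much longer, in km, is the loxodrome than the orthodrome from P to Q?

2329 km

Great circle: cos σ = sin φ₁ sin φ₂ + cos φ₁ cos φ₂ cos Δλ,  σ = 1.9837 rad → d_gc = 12612.4 km
Rhumb line: Δψ = -1.8707, q = Δφ/Δψ = 0.7158, d_rh = R√(Δφ²+q²Δλ²) = 14941.6 km
Excess = 14941.6 − 12612.4 = 2329.2 ≈ 2329 km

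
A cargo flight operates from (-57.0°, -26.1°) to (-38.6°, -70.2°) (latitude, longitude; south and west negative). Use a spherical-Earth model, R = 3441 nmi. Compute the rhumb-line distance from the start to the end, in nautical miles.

2072 nmi

Rhumb course C = atan2(Δλ, Δψ) with Δψ = ln[tan(π/4+φ₂/2)/tan(π/4+φ₁/2)] = +0.4853, Δλ = -0.7697 → C = 302.23°
d = R·|Δφ| / |cos C| = 3441·0.32114 / 0.53338 = 2072 nmi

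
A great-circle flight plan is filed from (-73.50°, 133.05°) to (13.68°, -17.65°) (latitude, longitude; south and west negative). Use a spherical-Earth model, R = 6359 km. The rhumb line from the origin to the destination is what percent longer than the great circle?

Great circle: σ = 2.0572 rad → d_gc = Rσ = 13081.5 km
Rhumb: Δφ = +1.5216, Δλ = -2.6302, Δψ = +2.1721, q = Δφ/Δψ = 0.7005 → d_rh = R√(Δφ²+q²Δλ²) = 15195.0 km
Excess = (15195.0 − 13081.5) / 13081.5 = 2113.5 / 13081.5 = 16.16% ≈ 16.2%

16.2%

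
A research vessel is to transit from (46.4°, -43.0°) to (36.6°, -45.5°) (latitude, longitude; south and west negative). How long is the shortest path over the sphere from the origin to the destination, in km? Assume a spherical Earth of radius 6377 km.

Haversine: a = sin²(Δφ/2)+cos φ₁ cos φ₂ sin²(Δλ/2) = 0.00756;  σ = 2·atan2(√a,√(1−a))
σ = 9.976° → d = Rσ = 6377·0.17411 = 1110 km

1110 km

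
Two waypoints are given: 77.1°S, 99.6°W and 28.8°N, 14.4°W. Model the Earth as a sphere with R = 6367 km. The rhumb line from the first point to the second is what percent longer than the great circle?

3.3%

Great circle: σ = 2.0412 rad → d_gc = Rσ = 12996.2 km
Rhumb: Δφ = +1.8483, Δλ = +1.4870, Δψ = +2.7052, q = Δφ/Δψ = 0.6832 → d_rh = R√(Δφ²+q²Δλ²) = 13428.9 km
Excess = (13428.9 − 12996.2) / 12996.2 = 432.7 / 12996.2 = 3.33% ≈ 3.3%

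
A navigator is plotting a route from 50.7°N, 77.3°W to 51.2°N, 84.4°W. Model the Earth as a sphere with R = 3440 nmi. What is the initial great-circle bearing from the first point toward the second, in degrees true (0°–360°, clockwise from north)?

279.1°

N = sin Δλ·cos φ₂ = -0.0774;  D = cos φ₁ sin φ₂ − sin φ₁ cos φ₂ cos Δλ = +0.0124
initial course = atan2(N, D) = 279.13°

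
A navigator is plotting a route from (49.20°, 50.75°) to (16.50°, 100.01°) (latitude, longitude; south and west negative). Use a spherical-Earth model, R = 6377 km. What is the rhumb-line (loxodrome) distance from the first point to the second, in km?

Rhumb course C = atan2(Δλ, Δψ) with Δψ = ln[tan(π/4+φ₂/2)/tan(π/4+φ₁/2)] = -0.6971, Δλ = +0.8597 → C = 129.04°
d = R·|Δφ| / |cos C| = 6377·0.57072 / 0.62980 = 5779 km

5779 km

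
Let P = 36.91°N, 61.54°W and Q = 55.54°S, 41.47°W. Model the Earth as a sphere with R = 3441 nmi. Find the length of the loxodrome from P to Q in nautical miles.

Rhumb course C = atan2(Δλ, Δψ) with Δψ = ln[tan(π/4+φ₂/2)/tan(π/4+φ₁/2)] = -1.8648, Δλ = +0.3503 → C = 169.36°
d = R·|Δφ| / |cos C| = 3441·1.61356 / 0.98281 = 5649 nmi

5649 nmi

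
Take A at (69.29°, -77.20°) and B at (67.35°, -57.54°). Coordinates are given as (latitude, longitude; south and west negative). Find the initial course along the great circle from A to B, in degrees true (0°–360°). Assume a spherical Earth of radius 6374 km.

95.7°

θ = atan2( sin Δλ·cos φ₂ ,  cos φ₁ sin φ₂ − sin φ₁ cos φ₂ cos Δλ )
  = atan2(+0.1296, -0.0129) = 95.67°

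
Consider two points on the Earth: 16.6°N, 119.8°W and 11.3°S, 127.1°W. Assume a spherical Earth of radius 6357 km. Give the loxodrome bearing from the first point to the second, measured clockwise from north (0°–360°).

Meridional parts: M(φ₁)=+0.2939, M(φ₂)=-0.1985 → ΔM = -0.4924;  Δλ = -0.1274 rad
tan C = Δλ / ΔM = +0.2588 → C = 194.51°

194.5°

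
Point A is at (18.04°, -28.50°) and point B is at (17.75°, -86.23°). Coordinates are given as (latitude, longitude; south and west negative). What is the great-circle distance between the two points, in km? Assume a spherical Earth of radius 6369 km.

6080 km

cos σ = sin φ₁ sin φ₂ + cos φ₁ cos φ₂ cos Δλ
      = sin(18.04°)sin(17.75°) + cos(18.04°)cos(17.75°)cos(-57.73°) = 0.5779
σ = 54.697° → d = Rσ = 6369·0.95463 = 6080 km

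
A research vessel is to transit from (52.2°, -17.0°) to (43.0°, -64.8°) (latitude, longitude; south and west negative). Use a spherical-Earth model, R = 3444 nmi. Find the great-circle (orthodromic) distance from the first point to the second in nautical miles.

1975 nmi

cos σ = sin φ₁ sin φ₂ + cos φ₁ cos φ₂ cos Δλ
      = sin(52.20°)sin(43.00°) + cos(52.20°)cos(43.00°)cos(-47.80°) = 0.8400
σ = 32.862° → d = Rσ = 3444·0.57354 = 1975 nmi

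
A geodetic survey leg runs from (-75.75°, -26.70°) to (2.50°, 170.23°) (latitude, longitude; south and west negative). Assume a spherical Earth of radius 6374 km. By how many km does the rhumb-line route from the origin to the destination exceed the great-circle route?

2754 km

Great circle: cos σ = sin φ₁ sin φ₂ + cos φ₁ cos φ₂ cos Δλ,  σ = 1.8520 rad → d_gc = 11804.8 km
Rhumb line: Δψ = +2.1231, q = Δφ/Δψ = 0.6433, d_rh = R√(Δφ²+q²Δλ²) = 14558.8 km
Excess = 14558.8 − 11804.8 = 2754.0 ≈ 2754 km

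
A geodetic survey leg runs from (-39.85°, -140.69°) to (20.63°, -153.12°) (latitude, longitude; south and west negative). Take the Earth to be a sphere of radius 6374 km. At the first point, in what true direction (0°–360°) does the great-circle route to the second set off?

θ = atan2( sin Δλ·cos φ₂ ,  cos φ₁ sin φ₂ − sin φ₁ cos φ₂ cos Δλ )
  = atan2(-0.2014, +0.8561) = 346.76°

346.8°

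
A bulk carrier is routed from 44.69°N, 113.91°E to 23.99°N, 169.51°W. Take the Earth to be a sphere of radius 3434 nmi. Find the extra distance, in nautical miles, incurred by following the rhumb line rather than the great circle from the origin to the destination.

Great circle: cos σ = sin φ₁ sin φ₂ + cos φ₁ cos φ₂ cos Δλ,  σ = 1.1189 rad → d_gc = 3842.3 nmi
Rhumb line: Δψ = -0.4422, q = Δφ/Δψ = 0.8169, d_rh = R√(Δφ²+q²Δλ²) = 3949.5 nmi
Excess = 3949.5 − 3842.3 = 107.2 ≈ 107 nmi

107 nmi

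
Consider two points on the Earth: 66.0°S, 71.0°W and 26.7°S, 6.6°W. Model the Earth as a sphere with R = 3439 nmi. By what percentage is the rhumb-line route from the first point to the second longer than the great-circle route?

3.1%

Great circle: σ = 0.9674 rad → d_gc = Rσ = 3326.7 nmi
Rhumb: Δφ = +0.6859, Δλ = +1.1240, Δψ = +1.0647, q = Δφ/Δψ = 0.6442 → d_rh = R√(Δφ²+q²Δλ²) = 3430.1 nmi
Excess = (3430.1 − 3326.7) / 3326.7 = 103.4 / 3326.7 = 3.11% ≈ 3.1%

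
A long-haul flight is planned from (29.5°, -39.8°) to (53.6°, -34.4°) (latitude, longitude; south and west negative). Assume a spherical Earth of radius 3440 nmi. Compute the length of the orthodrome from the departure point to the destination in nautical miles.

Haversine: a = sin²(Δφ/2)+cos φ₁ cos φ₂ sin²(Δλ/2) = 0.04473;  σ = 2·atan2(√a,√(1−a))
σ = 24.420° → d = Rσ = 3440·0.42620 = 1466 nmi

1466 nmi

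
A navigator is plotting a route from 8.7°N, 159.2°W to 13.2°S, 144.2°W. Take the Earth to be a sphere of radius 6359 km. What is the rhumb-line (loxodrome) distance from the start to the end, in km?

2940 km

Δψ = ln[tan(π/4+φ₂/2)/tan(π/4+φ₁/2)] = -0.3849;  Δφ = -0.3822 rad,  Δλ = +0.2618 rad
q = Δφ/Δψ = 0.9931
d = R·√(Δφ² + q²Δλ²) = 6359·0.46227 = 2940 km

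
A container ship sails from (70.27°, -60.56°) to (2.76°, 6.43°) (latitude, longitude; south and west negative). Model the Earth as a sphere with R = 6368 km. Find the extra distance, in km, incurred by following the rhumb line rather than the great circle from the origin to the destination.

236 km

Great circle: cos σ = sin φ₁ sin φ₂ + cos φ₁ cos φ₂ cos Δλ,  σ = 1.3927 rad → d_gc = 8868.9 km
Rhumb line: Δψ = -1.7011, q = Δφ/Δψ = 0.6927, d_rh = R√(Δφ²+q²Δλ²) = 9104.6 km
Excess = 9104.6 − 8868.9 = 235.7 ≈ 236 km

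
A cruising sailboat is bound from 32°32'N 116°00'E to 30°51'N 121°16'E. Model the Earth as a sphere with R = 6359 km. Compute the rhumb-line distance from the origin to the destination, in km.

Δψ = ln[tan(π/4+φ₂/2)/tan(π/4+φ₁/2)] = -0.0345;  Δφ = -0.0294 rad,  Δλ = +0.0919 rad
q = Δφ/Δψ = 0.8508
d = R·√(Δφ² + q²Δλ²) = 6359·0.08355 = 531 km

531 km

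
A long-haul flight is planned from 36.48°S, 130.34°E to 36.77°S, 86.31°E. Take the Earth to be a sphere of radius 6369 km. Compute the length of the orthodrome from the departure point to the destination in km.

3892 km

cos σ = sin φ₁ sin φ₂ + cos φ₁ cos φ₂ cos Δλ
      = sin(-36.48°)sin(-36.77°) + cos(-36.48°)cos(-36.77°)cos(-44.03°) = 0.8190
σ = 35.017° → d = Rσ = 6369·0.61116 = 3892 km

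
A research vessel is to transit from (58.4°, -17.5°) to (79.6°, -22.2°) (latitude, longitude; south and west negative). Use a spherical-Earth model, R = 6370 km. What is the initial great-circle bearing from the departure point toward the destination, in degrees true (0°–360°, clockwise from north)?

N = sin Δλ·cos φ₂ = -0.0148;  D = cos φ₁ sin φ₂ − sin φ₁ cos φ₂ cos Δλ = +0.3621
initial course = atan2(N, D) = 357.66°

357.7°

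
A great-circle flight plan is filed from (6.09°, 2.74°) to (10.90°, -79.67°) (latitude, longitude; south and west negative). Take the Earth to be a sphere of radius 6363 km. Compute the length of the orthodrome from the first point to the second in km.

9043 km

Haversine: a = sin²(Δφ/2)+cos φ₁ cos φ₂ sin²(Δλ/2) = 0.42549;  σ = 2·atan2(√a,√(1−a))
σ = 81.429° → d = Rσ = 6363·1.42121 = 9043 km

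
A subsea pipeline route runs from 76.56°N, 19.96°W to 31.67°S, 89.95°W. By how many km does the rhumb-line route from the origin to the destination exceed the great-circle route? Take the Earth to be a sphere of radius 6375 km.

260 km

Great circle: cos σ = sin φ₁ sin φ₂ + cos φ₁ cos φ₂ cos Δλ,  σ = 2.0297 rad → d_gc = 12939.3 km
Rhumb line: Δψ = -2.7218, q = Δφ/Δψ = 0.6940, d_rh = R√(Δφ²+q²Δλ²) = 13199.4 km
Excess = 13199.4 − 12939.3 = 260.1 ≈ 260 km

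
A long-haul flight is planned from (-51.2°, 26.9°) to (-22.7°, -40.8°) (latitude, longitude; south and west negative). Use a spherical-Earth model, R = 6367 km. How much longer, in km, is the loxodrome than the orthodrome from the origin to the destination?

158 km

Great circle: cos σ = sin φ₁ sin φ₂ + cos φ₁ cos φ₂ cos Δλ,  σ = 1.0238 rad → d_gc = 6518.7 km
Rhumb line: Δψ = +0.6367, q = Δφ/Δψ = 0.7812, d_rh = R√(Δφ²+q²Δλ²) = 6676.4 km
Excess = 6676.4 − 6518.7 = 157.7 ≈ 158 km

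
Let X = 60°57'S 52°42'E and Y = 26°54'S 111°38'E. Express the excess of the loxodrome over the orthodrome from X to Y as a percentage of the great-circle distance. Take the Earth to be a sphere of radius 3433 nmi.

2.4%

Great circle: σ = 0.9034 rad → d_gc = Rσ = 3101.2 nmi
Rhumb: Δφ = +0.5943, Δλ = +1.0286, Δψ = +0.8628, q = Δφ/Δψ = 0.6887 → d_rh = R√(Δφ²+q²Δλ²) = 3174.5 nmi
Excess = (3174.5 − 3101.2) / 3101.2 = 73.3 / 3101.2 = 2.36% ≈ 2.4%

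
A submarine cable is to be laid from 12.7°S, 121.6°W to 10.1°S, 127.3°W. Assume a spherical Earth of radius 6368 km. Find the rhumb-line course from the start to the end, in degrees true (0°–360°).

Meridional parts: M(φ₁)=-0.2235, M(φ₂)=-0.1772 → ΔM = +0.0463;  Δλ = -0.0995 rad
tan C = Δλ / ΔM = -2.1489 → C = 294.96°

295.0°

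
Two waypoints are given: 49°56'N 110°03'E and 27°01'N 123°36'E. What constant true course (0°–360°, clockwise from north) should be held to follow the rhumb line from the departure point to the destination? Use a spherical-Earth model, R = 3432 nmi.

Δψ = ln[tan(π/4+φ₂/2)/tan(π/4+φ₁/2)] = -0.5188
Δλ = +0.2365 rad (taken the short way round)
course = atan2(Δλ, Δψ) = 155.50°

155.5°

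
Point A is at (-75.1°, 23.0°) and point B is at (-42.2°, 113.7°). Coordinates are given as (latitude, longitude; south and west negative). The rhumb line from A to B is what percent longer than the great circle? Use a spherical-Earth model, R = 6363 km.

8.4%

Great circle: σ = 0.8674 rad → d_gc = Rσ = 5519.3 km
Rhumb: Δφ = +0.5742, Δλ = +1.5830, Δψ = +1.2205, q = Δφ/Δψ = 0.4705 → d_rh = R√(Δφ²+q²Δλ²) = 5984.0 km
Excess = (5984.0 − 5519.3) / 5519.3 = 464.7 / 5519.3 = 8.42% ≈ 8.4%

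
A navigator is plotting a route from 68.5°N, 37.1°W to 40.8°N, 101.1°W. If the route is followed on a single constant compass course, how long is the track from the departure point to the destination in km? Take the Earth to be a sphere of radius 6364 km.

4971 km

Δψ = ln[tan(π/4+φ₂/2)/tan(π/4+φ₁/2)] = -0.8802;  Δφ = -0.4835 rad,  Δλ = -1.1170 rad
q = Δφ/Δψ = 0.5492
d = R·√(Δφ² + q²Δλ²) = 6364·0.78109 = 4971 km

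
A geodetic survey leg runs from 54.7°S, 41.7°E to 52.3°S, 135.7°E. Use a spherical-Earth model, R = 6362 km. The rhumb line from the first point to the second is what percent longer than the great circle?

Great circle: σ = 0.9007 rad → d_gc = Rσ = 5730.0 km
Rhumb: Δφ = +0.0419, Δλ = +1.6406, Δψ = +0.0704, q = Δφ/Δψ = 0.5946 → d_rh = R√(Δφ²+q²Δλ²) = 6212.1 km
Excess = (6212.1 − 5730.0) / 5730.0 = 482.1 / 5730.0 = 8.41% ≈ 8.4%

8.4%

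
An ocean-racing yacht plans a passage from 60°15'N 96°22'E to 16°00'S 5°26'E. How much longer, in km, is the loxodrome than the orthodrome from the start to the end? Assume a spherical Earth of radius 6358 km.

312 km

Great circle: cos σ = sin φ₁ sin φ₂ + cos φ₁ cos φ₂ cos Δλ,  σ = 1.8205 rad → d_gc = 11574.5 km
Rhumb line: Δψ = -1.6087, q = Δφ/Δψ = 0.8273, d_rh = R√(Δφ²+q²Δλ²) = 11886.1 km
Excess = 11886.1 − 11574.5 = 311.6 ≈ 312 km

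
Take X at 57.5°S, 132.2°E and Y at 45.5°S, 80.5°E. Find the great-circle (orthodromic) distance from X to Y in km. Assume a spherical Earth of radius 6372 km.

Haversine: a = sin²(Δφ/2)+cos φ₁ cos φ₂ sin²(Δλ/2) = 0.08252;  σ = 2·atan2(√a,√(1−a))
σ = 33.389° → d = Rσ = 6372·0.58274 = 3713 km

3713 km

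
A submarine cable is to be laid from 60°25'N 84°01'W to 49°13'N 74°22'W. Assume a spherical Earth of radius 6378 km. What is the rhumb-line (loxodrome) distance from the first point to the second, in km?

Rhumb course C = atan2(Δλ, Δψ) with Δψ = ln[tan(π/4+φ₂/2)/tan(π/4+φ₁/2)] = -0.3420, Δλ = +0.1684 → C = 153.78°
d = R·|Δφ| / |cos C| = 6378·0.19548 / 0.89712 = 1390 km

1390 km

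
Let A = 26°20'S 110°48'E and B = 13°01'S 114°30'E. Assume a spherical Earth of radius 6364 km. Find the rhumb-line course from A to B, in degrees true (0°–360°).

14.6°

Meridional parts: M(φ₁)=-0.4767, M(φ₂)=-0.2292 → ΔM = +0.2475;  Δλ = +0.0646 rad
tan C = Δλ / ΔM = +0.2609 → C = 14.62°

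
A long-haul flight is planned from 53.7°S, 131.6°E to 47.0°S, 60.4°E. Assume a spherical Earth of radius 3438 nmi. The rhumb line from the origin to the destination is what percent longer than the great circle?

4.2%

Great circle: σ = 0.7677 rad → d_gc = Rσ = 2639.2 nmi
Rhumb: Δφ = +0.1169, Δλ = -1.2427, Δψ = +0.1837, q = Δφ/Δψ = 0.6367 → d_rh = R√(Δφ²+q²Δλ²) = 2749.6 nmi
Excess = (2749.6 − 2639.2) / 2639.2 = 110.4 / 2639.2 = 4.18% ≈ 4.2%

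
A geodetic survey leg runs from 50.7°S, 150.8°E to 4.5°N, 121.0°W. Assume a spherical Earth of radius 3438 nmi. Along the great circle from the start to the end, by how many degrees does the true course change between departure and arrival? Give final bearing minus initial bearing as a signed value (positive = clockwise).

At departure: θ₁ = atan2(sin Δλ cos φ₂, cos φ₁ sin φ₂ − sin φ₁ cos φ₂ cos Δλ) = 85.76°
At arrival: θ₂ = atan2(sin Δλ cos φ₁, −cos φ₂ sin φ₁ + sin φ₂ cos φ₁ cos Δλ) = 39.32°
Δθ = θ₂ − θ₁ = -46.4°

-46.4°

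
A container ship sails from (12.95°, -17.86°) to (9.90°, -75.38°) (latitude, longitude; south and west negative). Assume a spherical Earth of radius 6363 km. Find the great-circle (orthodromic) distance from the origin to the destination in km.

Haversine: a = sin²(Δφ/2)+cos φ₁ cos φ₂ sin²(Δλ/2) = 0.22296;  σ = 2·atan2(√a,√(1−a))
σ = 56.352° → d = Rσ = 6363·0.98353 = 6258 km

6258 km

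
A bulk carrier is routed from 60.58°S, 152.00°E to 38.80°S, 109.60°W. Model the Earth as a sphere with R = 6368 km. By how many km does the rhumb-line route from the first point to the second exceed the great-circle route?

Great circle: cos σ = sin φ₁ sin φ₂ + cos φ₁ cos φ₂ cos Δλ,  σ = 1.0588 rad → d_gc = 6742.75 km
Rhumb line: Δψ = +0.6016, q = Δφ/Δψ = 0.6319, d_rh = R√(Δφ²+q²Δλ²) = 7322.34 km
Excess = 7322.34 − 6742.75 = 579.59 ≈ 580 km

580 km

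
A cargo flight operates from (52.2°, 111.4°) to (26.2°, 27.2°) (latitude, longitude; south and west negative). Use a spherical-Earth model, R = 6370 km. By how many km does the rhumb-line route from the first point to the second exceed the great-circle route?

Great circle: cos σ = sin φ₁ sin φ₂ + cos φ₁ cos φ₂ cos Δλ,  σ = 1.1544 rad → d_gc = 7353.8 km
Rhumb line: Δψ = -0.5977, q = Δφ/Δψ = 0.7592, d_rh = R√(Δφ²+q²Δλ²) = 7672.0 km
Excess = 7672.0 − 7353.8 = 318.2 ≈ 318 km

318 km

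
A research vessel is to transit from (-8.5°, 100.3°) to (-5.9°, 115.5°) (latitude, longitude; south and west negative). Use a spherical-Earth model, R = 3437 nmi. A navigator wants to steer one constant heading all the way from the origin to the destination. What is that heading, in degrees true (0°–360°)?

Δψ = ln[tan(π/4+φ₂/2)/tan(π/4+φ₁/2)] = +0.0457
Δλ = +0.2653 rad (taken the short way round)
course = atan2(Δλ, Δψ) = 80.22°

80.2°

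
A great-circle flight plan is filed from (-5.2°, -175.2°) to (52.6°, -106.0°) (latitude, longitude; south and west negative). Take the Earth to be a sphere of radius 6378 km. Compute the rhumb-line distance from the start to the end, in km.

Rhumb course C = atan2(Δλ, Δψ) with Δψ = ln[tan(π/4+φ₂/2)/tan(π/4+φ₁/2)] = +1.1742, Δλ = +1.2078 → C = 45.81°
d = R·|Δφ| / |cos C| = 6378·1.00880 / 0.69706 = 9230 km

9230 km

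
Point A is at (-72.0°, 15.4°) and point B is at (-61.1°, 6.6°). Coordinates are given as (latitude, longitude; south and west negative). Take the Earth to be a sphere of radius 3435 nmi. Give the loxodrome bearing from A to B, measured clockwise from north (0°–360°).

Meridional parts: M(φ₁)=-1.8427, M(φ₂)=-1.3560 → ΔM = +0.4867;  Δλ = -0.1536 rad
tan C = Δλ / ΔM = -0.3156 → C = 342.49°

342.5°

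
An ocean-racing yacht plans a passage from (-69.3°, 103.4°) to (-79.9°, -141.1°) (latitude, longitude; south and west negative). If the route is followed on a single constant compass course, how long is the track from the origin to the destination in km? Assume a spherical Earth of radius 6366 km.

Rhumb course C = atan2(Δλ, Δψ) with Δψ = ln[tan(π/4+φ₂/2)/tan(π/4+φ₁/2)] = -0.7260, Δλ = +2.0159 → C = 109.81°
d = R·|Δφ| / |cos C| = 6366·0.18500 / 0.33883 = 3476 km

3476 km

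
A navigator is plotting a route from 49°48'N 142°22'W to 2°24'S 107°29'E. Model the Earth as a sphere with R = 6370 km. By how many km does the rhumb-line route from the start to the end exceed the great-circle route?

490 km

Great circle: cos σ = sin φ₁ sin φ₂ + cos φ₁ cos φ₂ cos Δλ,  σ = 1.8278 rad → d_gc = 11642.8 km
Rhumb line: Δψ = -1.0472, q = Δφ/Δψ = 0.8700, d_rh = R√(Δφ²+q²Δλ²) = 12132.6 km
Excess = 12132.6 − 11642.8 = 489.8 ≈ 490 km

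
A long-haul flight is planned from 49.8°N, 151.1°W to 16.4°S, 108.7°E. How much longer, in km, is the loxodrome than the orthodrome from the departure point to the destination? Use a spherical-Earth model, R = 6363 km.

248 km

Great circle: cos σ = sin φ₁ sin φ₂ + cos φ₁ cos φ₂ cos Δλ,  σ = 1.9021 rad → d_gc = 12103.2 km
Rhumb line: Δψ = -1.2955, q = Δφ/Δψ = 0.8919, d_rh = R√(Δφ²+q²Δλ²) = 12350.9 km
Excess = 12350.9 − 12103.2 = 247.7 ≈ 248 km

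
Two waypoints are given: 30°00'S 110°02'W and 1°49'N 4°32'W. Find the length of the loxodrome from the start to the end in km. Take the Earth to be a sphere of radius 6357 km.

11731 km

Rhumb course C = atan2(Δλ, Δψ) with Δψ = ln[tan(π/4+φ₂/2)/tan(π/4+φ₁/2)] = +0.5810, Δλ = +1.8413 → C = 72.49°
d = R·|Δφ| / |cos C| = 6357·0.55531 / 0.30092 = 11731 km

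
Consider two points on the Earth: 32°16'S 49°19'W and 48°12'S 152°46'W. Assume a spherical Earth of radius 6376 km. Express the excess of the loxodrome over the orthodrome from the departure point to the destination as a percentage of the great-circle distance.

Great circle: σ = 1.3006 rad → d_gc = Rσ = 8292.8 km
Rhumb: Δφ = -0.2781, Δλ = -1.8055, Δψ = -0.3672, q = Δφ/Δψ = 0.7574 → d_rh = R√(Δφ²+q²Δλ²) = 8897.7 km
Excess = (8897.7 − 8292.8) / 8292.8 = 604.9 / 8292.8 = 7.29% ≈ 7.3%

7.3%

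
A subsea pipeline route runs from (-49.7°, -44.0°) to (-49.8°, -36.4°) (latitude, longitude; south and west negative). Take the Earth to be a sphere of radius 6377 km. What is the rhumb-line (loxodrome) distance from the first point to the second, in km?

Δψ = ln[tan(π/4+φ₂/2)/tan(π/4+φ₁/2)] = -0.0027;  Δφ = -0.0017 rad,  Δλ = +0.1326 rad
q = Δφ/Δψ = 0.6461
d = R·√(Δφ² + q²Δλ²) = 6377·0.08572 = 547 km

547 km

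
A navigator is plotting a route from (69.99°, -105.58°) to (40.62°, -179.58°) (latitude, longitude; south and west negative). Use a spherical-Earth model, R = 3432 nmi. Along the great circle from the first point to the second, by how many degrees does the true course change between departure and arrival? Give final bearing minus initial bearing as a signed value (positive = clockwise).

Initial bearing θ₁ = atan2(sin Δλ cos φ₂, cos φ₁ sin φ₂ − sin φ₁ cos φ₂ cos Δλ) = 272.06°
Final bearing θ₂ = (initial bearing from the destination back to the start) + 180° = 206.78°
Δθ = θ₂ − θ₁ = -65.3°

-65.3°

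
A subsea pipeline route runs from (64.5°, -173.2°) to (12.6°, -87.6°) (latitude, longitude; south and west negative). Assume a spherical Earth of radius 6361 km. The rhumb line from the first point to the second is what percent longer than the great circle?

4.7%

Great circle: σ = 1.3396 rad → d_gc = Rσ = 8521.3 km
Rhumb: Δφ = -0.9058, Δλ = +1.4940, Δψ = -1.2643, q = Δφ/Δψ = 0.7165 → d_rh = R√(Δφ²+q²Δλ²) = 8919.7 km
Excess = (8919.7 − 8521.3) / 8521.3 = 398.4 / 8521.3 = 4.68% ≈ 4.7%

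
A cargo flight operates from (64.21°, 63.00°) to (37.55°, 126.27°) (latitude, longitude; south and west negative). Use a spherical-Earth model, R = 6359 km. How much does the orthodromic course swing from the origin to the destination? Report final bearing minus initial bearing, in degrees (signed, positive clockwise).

At departure: θ₁ = atan2(sin Δλ cos φ₂, cos φ₁ sin φ₂ − sin φ₁ cos φ₂ cos Δλ) = 94.52°
At arrival: θ₂ = atan2(sin Δλ cos φ₁, −cos φ₂ sin φ₁ + sin φ₂ cos φ₁ cos Δλ) = 146.83°
Δθ = θ₂ − θ₁ = +52.3°

+52.3°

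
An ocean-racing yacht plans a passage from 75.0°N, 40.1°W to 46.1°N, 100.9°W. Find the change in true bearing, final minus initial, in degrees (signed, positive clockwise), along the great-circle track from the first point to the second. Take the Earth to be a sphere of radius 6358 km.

-55.6°

Initial bearing θ₁ = atan2(sin Δλ cos φ₂, cos φ₁ sin φ₂ − sin φ₁ cos φ₂ cos Δλ) = 256.95°
Final bearing θ₂ = (initial bearing from the destination back to the start) + 180° = 201.32°
Δθ = θ₂ − θ₁ = -55.6°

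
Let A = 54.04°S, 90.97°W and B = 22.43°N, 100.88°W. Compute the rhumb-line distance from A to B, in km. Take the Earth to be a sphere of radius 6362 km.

Rhumb course C = atan2(Δλ, Δψ) with Δψ = ln[tan(π/4+φ₂/2)/tan(π/4+φ₁/2)] = +1.5272, Δλ = -0.1730 → C = 353.54°
d = R·|Δφ| / |cos C| = 6362·1.33465 / 0.99365 = 8545 km

8545 km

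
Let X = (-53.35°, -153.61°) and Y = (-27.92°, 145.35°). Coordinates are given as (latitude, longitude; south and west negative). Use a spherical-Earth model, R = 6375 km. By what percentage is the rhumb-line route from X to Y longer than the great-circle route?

2.2%

Great circle: σ = 0.8879 rad → d_gc = Rσ = 5660.3 km
Rhumb: Δφ = +0.4438, Δλ = -1.0653, Δψ = +0.5972, q = Δφ/Δψ = 0.7432 → d_rh = R√(Δφ²+q²Δλ²) = 5786.4 km
Excess = (5786.4 − 5660.3) / 5660.3 = 126.1 / 5660.3 = 2.23% ≈ 2.2%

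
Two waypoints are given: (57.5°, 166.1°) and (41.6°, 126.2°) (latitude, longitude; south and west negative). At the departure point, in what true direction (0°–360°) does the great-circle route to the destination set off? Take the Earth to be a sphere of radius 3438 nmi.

N = sin Δλ·cos φ₂ = -0.4797;  D = cos φ₁ sin φ₂ − sin φ₁ cos φ₂ cos Δλ = -0.1271
initial course = atan2(N, D) = 255.16°

255.2°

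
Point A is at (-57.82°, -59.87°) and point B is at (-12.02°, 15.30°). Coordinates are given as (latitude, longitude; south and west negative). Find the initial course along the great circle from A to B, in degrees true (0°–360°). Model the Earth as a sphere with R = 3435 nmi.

83.9°

θ = atan2( sin Δλ·cos φ₂ ,  cos φ₁ sin φ₂ − sin φ₁ cos φ₂ cos Δλ )
  = atan2(+0.9455, +0.1010) = 83.90°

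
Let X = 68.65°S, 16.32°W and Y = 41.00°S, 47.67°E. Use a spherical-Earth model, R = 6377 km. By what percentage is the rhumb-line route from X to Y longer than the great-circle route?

Great circle: σ = 0.7502 rad → d_gc = Rσ = 4784.3 km
Rhumb: Δφ = +0.4826, Δλ = +1.1168, Δψ = +0.8828, q = Δφ/Δψ = 0.5467 → d_rh = R√(Δφ²+q²Δλ²) = 4962.7 km
Excess = (4962.7 − 4784.3) / 4784.3 = 178.4 / 4784.3 = 3.73% ≈ 3.7%

3.7%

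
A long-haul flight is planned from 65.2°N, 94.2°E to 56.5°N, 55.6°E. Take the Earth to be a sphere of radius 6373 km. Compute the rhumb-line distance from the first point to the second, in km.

Rhumb course C = atan2(Δλ, Δψ) with Δψ = ln[tan(π/4+φ₂/2)/tan(π/4+φ₁/2)] = -0.3140, Δλ = -0.6737 → C = 245.01°
d = R·|Δφ| / |cos C| = 6373·0.15184 / 0.42244 = 2291 km

2291 km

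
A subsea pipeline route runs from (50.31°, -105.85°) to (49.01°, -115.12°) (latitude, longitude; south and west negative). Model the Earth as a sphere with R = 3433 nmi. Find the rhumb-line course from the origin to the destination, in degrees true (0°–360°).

Meridional parts: M(φ₁)=+1.0191, M(φ₂)=+0.9841 → ΔM = -0.0351;  Δλ = -0.1618 rad
tan C = Δλ / ΔM = +4.6155 → C = 257.78°

257.8°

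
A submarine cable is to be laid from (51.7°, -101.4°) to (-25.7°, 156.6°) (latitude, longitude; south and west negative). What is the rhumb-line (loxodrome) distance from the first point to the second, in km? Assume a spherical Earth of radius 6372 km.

13246 km

Δψ = ln[tan(π/4+φ₂/2)/tan(π/4+φ₁/2)] = -1.5221;  Δφ = -1.3509 rad,  Δλ = -1.7802 rad
q = Δφ/Δψ = 0.8875
d = R·√(Δφ² + q²Δλ²) = 6372·2.07877 = 13246 km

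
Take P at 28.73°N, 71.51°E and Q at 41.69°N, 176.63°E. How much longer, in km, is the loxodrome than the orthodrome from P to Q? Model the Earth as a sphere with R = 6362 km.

Great circle: cos σ = sin φ₁ sin φ₂ + cos φ₁ cos φ₂ cos Δλ,  σ = 1.4213 rad → d_gc = 9042.6 km
Rhumb line: Δψ = +0.2780, q = Δφ/Δψ = 0.8136, d_rh = R√(Δφ²+q²Δλ²) = 9604.5 km
Excess = 9604.5 − 9042.6 = 561.9 ≈ 562 km

562 km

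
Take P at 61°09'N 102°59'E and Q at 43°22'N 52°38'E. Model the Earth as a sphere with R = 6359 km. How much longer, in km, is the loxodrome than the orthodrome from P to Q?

81 km

Great circle: cos σ = sin φ₁ sin φ₂ + cos φ₁ cos φ₂ cos Δλ,  σ = 0.6001 rad → d_gc = 3816.1 km
Rhumb line: Δψ = -0.5162, q = Δφ/Δψ = 0.6013, d_rh = R√(Δφ²+q²Δλ²) = 3896.8 km
Excess = 3896.8 − 3816.1 = 80.7 ≈ 81 km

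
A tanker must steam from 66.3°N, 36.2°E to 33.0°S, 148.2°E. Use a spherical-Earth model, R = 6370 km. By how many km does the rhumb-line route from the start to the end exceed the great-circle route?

545 km

Great circle: cos σ = sin φ₁ sin φ₂ + cos φ₁ cos φ₂ cos Δλ,  σ = 2.2459 rad → d_gc = 14306.45 km
Rhumb line: Δψ = -2.1722, q = Δφ/Δψ = 0.7979, d_rh = R√(Δφ²+q²Δλ²) = 14851.91 km
Excess = 14851.91 − 14306.45 = 545.46 ≈ 545 km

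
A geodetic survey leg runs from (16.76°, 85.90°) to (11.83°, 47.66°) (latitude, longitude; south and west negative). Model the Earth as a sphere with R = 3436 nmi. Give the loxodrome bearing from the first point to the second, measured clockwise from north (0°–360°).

262.4°

Δψ = ln[tan(π/4+φ₂/2)/tan(π/4+φ₁/2)] = -0.0888
Δλ = -0.6674 rad (taken the short way round)
course = atan2(Δλ, Δψ) = 262.42°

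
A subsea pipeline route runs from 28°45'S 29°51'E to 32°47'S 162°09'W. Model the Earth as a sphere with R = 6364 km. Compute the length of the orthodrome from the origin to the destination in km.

13042 km

Haversine: a = sin²(Δφ/2)+cos φ₁ cos φ₂ sin²(Δλ/2) = 0.73027;  σ = 2·atan2(√a,√(1−a))
σ = 117.422° → d = Rσ = 6364·2.04940 = 13042 km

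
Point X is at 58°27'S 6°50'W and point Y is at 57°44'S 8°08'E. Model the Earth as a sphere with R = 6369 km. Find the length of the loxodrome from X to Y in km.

Δψ = ln[tan(π/4+φ₂/2)/tan(π/4+φ₁/2)] = +0.0237;  Δφ = +0.0125 rad,  Δλ = +0.2612 rad
q = Δφ/Δψ = 0.5285
d = R·√(Δφ² + q²Δλ²) = 6369·0.13863 = 883 km

883 km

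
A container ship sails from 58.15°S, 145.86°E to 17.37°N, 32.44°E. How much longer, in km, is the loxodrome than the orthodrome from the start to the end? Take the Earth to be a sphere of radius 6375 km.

Great circle: cos σ = sin φ₁ sin φ₂ + cos φ₁ cos φ₂ cos Δλ,  σ = 2.0418 rad → d_gc = 13016.4 km
Rhumb line: Δψ = +1.5620, q = Δφ/Δψ = 0.8438, d_rh = R√(Δφ²+q²Δλ²) = 13564.7 km
Excess = 13564.7 − 13016.4 = 548.3 ≈ 548 km

548 km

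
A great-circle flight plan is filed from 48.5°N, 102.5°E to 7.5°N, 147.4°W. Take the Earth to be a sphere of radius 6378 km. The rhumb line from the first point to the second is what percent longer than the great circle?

Great circle: σ = 1.6992 rad → d_gc = Rσ = 10837.2 km
Rhumb: Δφ = -0.7156, Δλ = +1.9216, Δψ = -0.8393, q = Δφ/Δψ = 0.8526 → d_rh = R√(Δφ²+q²Δλ²) = 11402.7 km
Excess = (11402.7 − 10837.2) / 10837.2 = 565.5 / 10837.2 = 5.22% ≈ 5.2%

5.2%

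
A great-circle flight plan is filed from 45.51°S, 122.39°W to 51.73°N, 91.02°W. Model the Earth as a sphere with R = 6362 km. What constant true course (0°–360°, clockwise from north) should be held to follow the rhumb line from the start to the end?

Meridional parts: M(φ₁)=-0.8940, M(φ₂)=+1.0585 → ΔM = +1.9525;  Δλ = +0.5475 rad
tan C = Δλ / ΔM = +0.2804 → C = 15.66°

15.7°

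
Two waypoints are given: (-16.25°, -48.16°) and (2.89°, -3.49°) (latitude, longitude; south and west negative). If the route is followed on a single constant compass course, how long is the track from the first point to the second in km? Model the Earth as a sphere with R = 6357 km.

5339 km

Rhumb course C = atan2(Δλ, Δψ) with Δψ = ln[tan(π/4+φ₂/2)/tan(π/4+φ₁/2)] = +0.3380, Δλ = +0.7796 → C = 66.56°
d = R·|Δφ| / |cos C| = 6357·0.33406 / 0.39772 = 5339 km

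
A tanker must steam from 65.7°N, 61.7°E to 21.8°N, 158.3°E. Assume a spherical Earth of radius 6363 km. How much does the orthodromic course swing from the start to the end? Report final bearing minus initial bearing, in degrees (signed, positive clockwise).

Initial bearing θ₁ = atan2(sin Δλ cos φ₂, cos φ₁ sin φ₂ − sin φ₁ cos φ₂ cos Δλ) = 74.83°
Final bearing θ₂ = (initial bearing from the destination back to the start) + 180° = 154.67°
Δθ = θ₂ − θ₁ = +79.8°

+79.8°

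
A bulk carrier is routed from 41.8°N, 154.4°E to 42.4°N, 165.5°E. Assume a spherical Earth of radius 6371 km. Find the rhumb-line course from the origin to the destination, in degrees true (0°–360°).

Δψ = ln[tan(π/4+φ₂/2)/tan(π/4+φ₁/2)] = +0.0141
Δλ = +0.1937 rad (taken the short way round)
course = atan2(Δλ, Δψ) = 85.83°

85.8°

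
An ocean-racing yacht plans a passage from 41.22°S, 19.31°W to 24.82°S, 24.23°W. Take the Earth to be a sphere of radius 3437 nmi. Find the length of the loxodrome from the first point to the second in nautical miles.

Rhumb course C = atan2(Δλ, Δψ) with Δψ = ln[tan(π/4+φ₂/2)/tan(π/4+φ₁/2)] = +0.3435, Δλ = -0.0859 → C = 345.97°
d = R·|Δφ| / |cos C| = 3437·0.28623 / 0.97015 = 1014 nmi

1014 nmi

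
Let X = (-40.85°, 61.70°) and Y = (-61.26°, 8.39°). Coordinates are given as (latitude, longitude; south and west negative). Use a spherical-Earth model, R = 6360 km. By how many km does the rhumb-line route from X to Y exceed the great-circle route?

97 km

Great circle: cos σ = sin φ₁ sin φ₂ + cos φ₁ cos φ₂ cos Δλ,  σ = 0.6586 rad → d_gc = 4189.0 km
Rhumb line: Δψ = -0.5794, q = Δφ/Δψ = 0.6148, d_rh = R√(Δφ²+q²Δλ²) = 4285.9 km
Excess = 4285.9 − 4189.0 = 96.9 ≈ 97 km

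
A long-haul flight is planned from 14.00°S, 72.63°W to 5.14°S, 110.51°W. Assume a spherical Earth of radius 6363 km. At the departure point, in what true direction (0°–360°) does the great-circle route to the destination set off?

279.6°

N = sin Δλ·cos φ₂ = -0.6115;  D = cos φ₁ sin φ₂ − sin φ₁ cos φ₂ cos Δλ = +0.1033
initial course = atan2(N, D) = 279.58°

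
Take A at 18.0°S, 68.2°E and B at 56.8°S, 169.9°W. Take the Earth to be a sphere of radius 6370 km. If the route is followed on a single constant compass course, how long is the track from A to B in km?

Δψ = ln[tan(π/4+φ₂/2)/tan(π/4+φ₁/2)] = -0.8908;  Δφ = -0.6772 rad,  Δλ = +2.1276 rad
q = Δφ/Δψ = 0.7602
d = R·√(Δφ² + q²Δλ²) = 6370·1.75338 = 11169 km

11169 km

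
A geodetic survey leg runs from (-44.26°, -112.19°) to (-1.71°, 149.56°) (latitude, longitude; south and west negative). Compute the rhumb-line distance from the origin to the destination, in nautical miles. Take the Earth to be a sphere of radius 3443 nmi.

Δψ = ln[tan(π/4+φ₂/2)/tan(π/4+φ₁/2)] = +0.8334;  Δφ = +0.7426 rad,  Δλ = -1.7148 rad
q = Δφ/Δψ = 0.8911
d = R·√(Δφ² + q²Δλ²) = 3443·1.69898 = 5850 nmi

5850 nmi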